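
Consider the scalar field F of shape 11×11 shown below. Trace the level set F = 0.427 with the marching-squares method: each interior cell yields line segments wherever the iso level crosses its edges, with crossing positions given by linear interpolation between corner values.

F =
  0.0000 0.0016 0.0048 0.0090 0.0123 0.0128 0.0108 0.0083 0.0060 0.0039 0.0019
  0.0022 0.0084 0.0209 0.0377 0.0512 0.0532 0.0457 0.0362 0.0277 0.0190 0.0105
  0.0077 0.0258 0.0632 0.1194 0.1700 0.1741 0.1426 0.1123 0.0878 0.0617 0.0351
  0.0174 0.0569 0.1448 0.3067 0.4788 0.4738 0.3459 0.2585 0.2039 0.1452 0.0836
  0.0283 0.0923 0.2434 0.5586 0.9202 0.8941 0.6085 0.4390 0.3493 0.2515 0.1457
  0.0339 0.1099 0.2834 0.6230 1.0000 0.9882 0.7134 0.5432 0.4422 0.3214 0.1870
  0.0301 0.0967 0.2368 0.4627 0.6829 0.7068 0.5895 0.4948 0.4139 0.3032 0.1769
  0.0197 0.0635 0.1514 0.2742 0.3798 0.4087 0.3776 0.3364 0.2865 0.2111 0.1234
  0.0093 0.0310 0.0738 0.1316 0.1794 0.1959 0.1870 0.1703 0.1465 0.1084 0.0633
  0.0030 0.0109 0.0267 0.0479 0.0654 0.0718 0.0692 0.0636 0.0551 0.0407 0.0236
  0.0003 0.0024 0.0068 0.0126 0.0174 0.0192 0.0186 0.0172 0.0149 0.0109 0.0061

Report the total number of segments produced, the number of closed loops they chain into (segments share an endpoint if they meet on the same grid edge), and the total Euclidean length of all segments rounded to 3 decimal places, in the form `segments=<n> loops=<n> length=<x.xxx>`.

cell (2,3): code 0100 → (2.832,4.000)–(3.000,3.699)
cell (2,4): code 1100 → (2.844,5.000)–(2.832,4.000)
cell (2,5): code 1000 → (3.000,5.366)–(2.844,5.000)
cell (3,2): code 0100 → (3.478,3.000)–(4.000,2.582)
cell (3,3): code 1110 → (3.000,3.699)–(3.478,3.000)
cell (3,5): code 1101 → (3.309,6.000)–(3.000,5.366)
cell (3,6): code 1100 → (3.934,7.000)–(3.309,6.000)
cell (3,7): code 1000 → (4.000,7.134)–(3.934,7.000)
cell (4,2): code 0110 → (4.000,2.582)–(5.000,2.423)
cell (4,7): code 1101 → (4.836,8.000)–(4.000,7.134)
cell (4,8): code 1000 → (5.000,8.126)–(4.836,8.000)
cell (5,2): code 0110 → (5.000,2.423)–(6.000,2.842)
cell (5,7): code 1011 → (6.000,7.838)–(5.537,8.000)
cell (5,8): code 0001 → (5.537,8.000)–(5.000,8.126)
cell (6,2): code 0010 → (6.000,2.842)–(6.189,3.000)
cell (6,3): code 0011 → (6.189,3.000)–(6.844,4.000)
cell (6,4): code 0011 → (6.844,4.000)–(6.939,5.000)
cell (6,5): code 0011 → (6.939,5.000)–(6.767,6.000)
cell (6,6): code 0011 → (6.767,6.000)–(6.428,7.000)
cell (6,7): code 0001 → (6.428,7.000)–(6.000,7.838)
total: 20 segments, chained into 1 closed loop(s), length Σ = 15.299089

segments=20 loops=1 length=15.299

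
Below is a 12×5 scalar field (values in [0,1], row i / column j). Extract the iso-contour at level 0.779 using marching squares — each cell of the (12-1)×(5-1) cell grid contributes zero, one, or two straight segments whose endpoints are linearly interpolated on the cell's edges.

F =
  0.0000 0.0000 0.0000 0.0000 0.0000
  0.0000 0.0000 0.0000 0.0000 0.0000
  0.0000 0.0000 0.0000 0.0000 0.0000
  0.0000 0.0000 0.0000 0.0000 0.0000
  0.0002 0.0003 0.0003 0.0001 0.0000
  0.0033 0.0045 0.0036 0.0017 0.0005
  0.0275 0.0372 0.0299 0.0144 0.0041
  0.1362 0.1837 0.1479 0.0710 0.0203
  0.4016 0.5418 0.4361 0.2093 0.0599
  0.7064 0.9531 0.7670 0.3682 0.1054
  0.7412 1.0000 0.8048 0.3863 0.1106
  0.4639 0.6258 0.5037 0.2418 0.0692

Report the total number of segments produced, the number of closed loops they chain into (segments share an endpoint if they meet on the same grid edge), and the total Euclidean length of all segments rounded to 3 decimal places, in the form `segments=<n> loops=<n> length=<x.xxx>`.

segments=8 loops=1 length=6.134

cell (8,0): code 0100 → (8.577,1.000)–(9.000,0.294)
cell (8,1): code 1000 → (9.000,1.936)–(8.577,1.000)
cell (9,0): code 0110 → (9.000,0.294)–(10.000,0.146)
cell (9,1): code 1101 → (9.317,2.000)–(9.000,1.936)
cell (9,2): code 1000 → (10.000,2.062)–(9.317,2.000)
cell (10,0): code 0010 → (10.000,0.146)–(10.591,1.000)
cell (10,1): code 0011 → (10.591,1.000)–(10.086,2.000)
cell (10,2): code 0001 → (10.086,2.000)–(10.000,2.062)
total: 8 segments, chained into 1 closed loop(s), length Σ = 6.134012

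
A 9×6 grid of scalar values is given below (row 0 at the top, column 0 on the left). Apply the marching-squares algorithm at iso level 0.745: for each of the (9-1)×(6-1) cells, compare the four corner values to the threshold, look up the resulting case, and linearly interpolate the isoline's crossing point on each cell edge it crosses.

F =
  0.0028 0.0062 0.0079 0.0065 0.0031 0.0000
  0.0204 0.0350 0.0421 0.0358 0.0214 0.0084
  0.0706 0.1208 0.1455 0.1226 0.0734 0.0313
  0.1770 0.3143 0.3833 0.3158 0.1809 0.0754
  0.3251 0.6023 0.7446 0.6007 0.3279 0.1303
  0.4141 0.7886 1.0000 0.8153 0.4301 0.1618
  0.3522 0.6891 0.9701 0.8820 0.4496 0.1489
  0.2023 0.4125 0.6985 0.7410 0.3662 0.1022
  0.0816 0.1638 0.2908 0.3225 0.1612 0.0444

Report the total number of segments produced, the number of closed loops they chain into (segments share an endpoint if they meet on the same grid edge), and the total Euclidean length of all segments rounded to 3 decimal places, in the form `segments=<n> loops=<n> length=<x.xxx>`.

cell (4,0): code 0100 → (4.766,1.000)–(5.000,0.884)
cell (4,1): code 1100 → (4.002,2.000)–(4.766,1.000)
cell (4,2): code 1100 → (4.672,3.000)–(4.002,2.000)
cell (4,3): code 1000 → (5.000,3.183)–(4.672,3.000)
cell (5,0): code 0010 → (5.000,0.884)–(5.438,1.000)
cell (5,1): code 0111 → (5.438,1.000)–(6.000,1.199)
cell (5,3): code 1001 → (6.000,3.317)–(5.000,3.183)
cell (6,1): code 0010 → (6.000,1.199)–(6.829,2.000)
cell (6,2): code 0011 → (6.829,2.000)–(6.972,3.000)
cell (6,3): code 0001 → (6.972,3.000)–(6.000,3.317)
total: 10 segments, chained into 1 closed loop(s), length Σ = 8.342403

segments=10 loops=1 length=8.342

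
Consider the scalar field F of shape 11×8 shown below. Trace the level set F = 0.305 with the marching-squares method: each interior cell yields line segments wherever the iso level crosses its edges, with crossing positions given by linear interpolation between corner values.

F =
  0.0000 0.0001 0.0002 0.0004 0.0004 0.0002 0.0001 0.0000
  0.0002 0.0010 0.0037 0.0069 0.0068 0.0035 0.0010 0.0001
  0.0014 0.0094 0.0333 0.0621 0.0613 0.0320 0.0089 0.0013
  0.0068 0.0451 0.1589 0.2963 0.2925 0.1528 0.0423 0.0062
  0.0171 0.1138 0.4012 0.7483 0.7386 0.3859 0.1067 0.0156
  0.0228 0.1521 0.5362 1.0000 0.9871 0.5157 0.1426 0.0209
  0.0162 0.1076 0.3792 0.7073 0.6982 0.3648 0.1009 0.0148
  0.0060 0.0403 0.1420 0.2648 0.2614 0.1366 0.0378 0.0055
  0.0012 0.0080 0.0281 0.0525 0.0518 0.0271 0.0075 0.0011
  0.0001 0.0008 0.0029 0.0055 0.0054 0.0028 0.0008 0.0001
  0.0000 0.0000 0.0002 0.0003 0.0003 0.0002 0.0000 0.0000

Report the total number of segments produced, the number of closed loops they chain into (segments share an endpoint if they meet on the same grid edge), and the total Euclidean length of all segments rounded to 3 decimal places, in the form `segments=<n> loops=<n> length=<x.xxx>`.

segments=14 loops=1 length=12.601

cell (3,1): code 0100 → (3.603,2.000)–(4.000,1.665)
cell (3,2): code 1100 → (3.019,3.000)–(3.603,2.000)
cell (3,3): code 1100 → (3.028,4.000)–(3.019,3.000)
cell (3,4): code 1100 → (3.653,5.000)–(3.028,4.000)
cell (3,5): code 1000 → (4.000,5.290)–(3.653,5.000)
cell (4,1): code 0110 → (4.000,1.665)–(5.000,1.398)
cell (4,5): code 1001 → (5.000,5.565)–(4.000,5.290)
cell (5,1): code 0110 → (5.000,1.398)–(6.000,1.727)
cell (5,5): code 1001 → (6.000,5.227)–(5.000,5.565)
cell (6,1): code 0010 → (6.000,1.727)–(6.313,2.000)
cell (6,2): code 0011 → (6.313,2.000)–(6.909,3.000)
cell (6,3): code 0011 → (6.909,3.000)–(6.900,4.000)
cell (6,4): code 0011 → (6.900,4.000)–(6.262,5.000)
cell (6,5): code 0001 → (6.262,5.000)–(6.000,5.227)
total: 14 segments, chained into 1 closed loop(s), length Σ = 12.601390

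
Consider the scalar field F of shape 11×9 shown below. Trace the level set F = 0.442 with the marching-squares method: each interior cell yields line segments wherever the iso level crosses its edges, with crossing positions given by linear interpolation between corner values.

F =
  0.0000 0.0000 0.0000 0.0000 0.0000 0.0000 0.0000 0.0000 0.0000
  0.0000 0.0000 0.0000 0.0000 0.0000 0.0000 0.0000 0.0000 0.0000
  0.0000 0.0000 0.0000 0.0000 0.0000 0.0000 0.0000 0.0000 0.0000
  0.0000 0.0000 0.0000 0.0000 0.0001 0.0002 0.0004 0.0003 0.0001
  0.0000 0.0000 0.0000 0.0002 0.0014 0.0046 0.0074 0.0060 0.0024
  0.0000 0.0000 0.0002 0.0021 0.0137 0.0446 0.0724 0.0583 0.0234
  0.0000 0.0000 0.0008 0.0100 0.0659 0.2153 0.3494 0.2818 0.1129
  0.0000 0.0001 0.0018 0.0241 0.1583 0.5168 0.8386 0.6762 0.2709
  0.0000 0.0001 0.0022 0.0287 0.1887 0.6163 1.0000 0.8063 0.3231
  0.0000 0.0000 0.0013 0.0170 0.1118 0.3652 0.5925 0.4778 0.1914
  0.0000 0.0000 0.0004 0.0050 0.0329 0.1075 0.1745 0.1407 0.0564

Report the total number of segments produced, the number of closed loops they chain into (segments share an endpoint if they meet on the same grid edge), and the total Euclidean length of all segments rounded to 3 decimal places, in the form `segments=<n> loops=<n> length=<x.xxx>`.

cell (6,4): code 0100 → (6.752,5.000)–(7.000,4.791)
cell (6,5): code 1100 → (6.189,6.000)–(6.752,5.000)
cell (6,6): code 1100 → (6.406,7.000)–(6.189,6.000)
cell (6,7): code 1000 → (7.000,7.578)–(6.406,7.000)
cell (7,4): code 0110 → (7.000,4.791)–(8.000,4.592)
cell (7,7): code 1001 → (8.000,7.754)–(7.000,7.578)
cell (8,4): code 0010 → (8.000,4.592)–(8.694,5.000)
cell (8,5): code 0111 → (8.694,5.000)–(9.000,5.338)
cell (8,7): code 1001 → (9.000,7.125)–(8.000,7.754)
cell (9,5): code 0010 → (9.000,5.338)–(9.360,6.000)
cell (9,6): code 0011 → (9.360,6.000)–(9.106,7.000)
cell (9,7): code 0001 → (9.106,7.000)–(9.000,7.125)
total: 12 segments, chained into 1 closed loop(s), length Σ = 9.749868

segments=12 loops=1 length=9.750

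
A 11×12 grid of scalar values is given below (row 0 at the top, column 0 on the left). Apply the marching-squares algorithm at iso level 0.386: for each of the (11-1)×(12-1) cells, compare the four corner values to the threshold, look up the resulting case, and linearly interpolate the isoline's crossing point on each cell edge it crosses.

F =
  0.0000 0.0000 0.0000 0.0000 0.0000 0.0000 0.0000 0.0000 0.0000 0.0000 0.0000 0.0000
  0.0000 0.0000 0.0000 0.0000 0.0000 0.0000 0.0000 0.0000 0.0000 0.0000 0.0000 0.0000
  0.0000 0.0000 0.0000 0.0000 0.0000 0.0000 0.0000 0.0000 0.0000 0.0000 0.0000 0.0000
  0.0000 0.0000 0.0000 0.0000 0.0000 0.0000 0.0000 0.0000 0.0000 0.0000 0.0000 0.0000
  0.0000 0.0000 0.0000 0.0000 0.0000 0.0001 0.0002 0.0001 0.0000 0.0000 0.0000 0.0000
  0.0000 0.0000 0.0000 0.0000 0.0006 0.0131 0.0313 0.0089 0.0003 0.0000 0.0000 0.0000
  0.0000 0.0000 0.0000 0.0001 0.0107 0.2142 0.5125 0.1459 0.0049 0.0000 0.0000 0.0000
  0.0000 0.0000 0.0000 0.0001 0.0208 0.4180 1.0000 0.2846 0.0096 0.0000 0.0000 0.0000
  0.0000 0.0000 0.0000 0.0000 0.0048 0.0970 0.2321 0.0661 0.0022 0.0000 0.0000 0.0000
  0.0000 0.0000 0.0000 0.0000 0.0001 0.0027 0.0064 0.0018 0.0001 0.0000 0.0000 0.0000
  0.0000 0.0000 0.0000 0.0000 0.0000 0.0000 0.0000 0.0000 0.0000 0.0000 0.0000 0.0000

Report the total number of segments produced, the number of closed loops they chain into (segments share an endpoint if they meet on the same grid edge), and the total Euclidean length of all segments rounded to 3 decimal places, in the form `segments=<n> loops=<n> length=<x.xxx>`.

segments=8 loops=1 length=5.776

cell (5,5): code 0100 → (5.737,6.000)–(6.000,5.576)
cell (5,6): code 1000 → (6.000,6.345)–(5.737,6.000)
cell (6,4): code 0100 → (6.843,5.000)–(7.000,4.919)
cell (6,5): code 1110 → (6.000,5.576)–(6.843,5.000)
cell (6,6): code 1001 → (7.000,6.858)–(6.000,6.345)
cell (7,4): code 0010 → (7.000,4.919)–(7.100,5.000)
cell (7,5): code 0011 → (7.100,5.000)–(7.800,6.000)
cell (7,6): code 0001 → (7.800,6.000)–(7.000,6.858)
total: 8 segments, chained into 1 closed loop(s), length Σ = 5.775927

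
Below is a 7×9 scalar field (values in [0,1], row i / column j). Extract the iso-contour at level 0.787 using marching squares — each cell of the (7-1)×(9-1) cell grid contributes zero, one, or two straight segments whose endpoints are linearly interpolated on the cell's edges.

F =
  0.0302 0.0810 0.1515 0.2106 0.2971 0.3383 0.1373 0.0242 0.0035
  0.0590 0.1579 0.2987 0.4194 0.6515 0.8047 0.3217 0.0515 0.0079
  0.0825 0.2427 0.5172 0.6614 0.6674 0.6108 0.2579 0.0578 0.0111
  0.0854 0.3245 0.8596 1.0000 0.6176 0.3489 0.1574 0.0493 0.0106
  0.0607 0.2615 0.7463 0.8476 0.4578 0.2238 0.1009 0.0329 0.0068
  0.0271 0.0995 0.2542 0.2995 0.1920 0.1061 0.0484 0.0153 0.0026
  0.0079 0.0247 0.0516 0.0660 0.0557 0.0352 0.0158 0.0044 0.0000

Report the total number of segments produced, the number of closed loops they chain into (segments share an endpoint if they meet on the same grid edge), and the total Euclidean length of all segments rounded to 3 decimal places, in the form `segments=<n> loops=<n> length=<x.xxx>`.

segments=12 loops=2 length=5.666

cell (0,4): code 0100 → (0.962,5.000)–(1.000,4.884)
cell (0,5): code 1000 → (1.000,5.037)–(0.962,5.000)
cell (1,4): code 0010 → (1.000,4.884)–(1.091,5.000)
cell (1,5): code 0001 → (1.091,5.000)–(1.000,5.037)
cell (2,1): code 0100 → (2.788,2.000)–(3.000,1.864)
cell (2,2): code 1100 → (2.371,3.000)–(2.788,2.000)
cell (2,3): code 1000 → (3.000,3.557)–(2.371,3.000)
cell (3,1): code 0010 → (3.000,1.864)–(3.641,2.000)
cell (3,2): code 0111 → (3.641,2.000)–(4.000,2.402)
cell (3,3): code 1001 → (4.000,3.155)–(3.000,3.557)
cell (4,2): code 0010 → (4.000,2.402)–(4.111,3.000)
cell (4,3): code 0001 → (4.111,3.000)–(4.000,3.155)
total: 12 segments, chained into 2 closed loop(s), length Σ = 5.666061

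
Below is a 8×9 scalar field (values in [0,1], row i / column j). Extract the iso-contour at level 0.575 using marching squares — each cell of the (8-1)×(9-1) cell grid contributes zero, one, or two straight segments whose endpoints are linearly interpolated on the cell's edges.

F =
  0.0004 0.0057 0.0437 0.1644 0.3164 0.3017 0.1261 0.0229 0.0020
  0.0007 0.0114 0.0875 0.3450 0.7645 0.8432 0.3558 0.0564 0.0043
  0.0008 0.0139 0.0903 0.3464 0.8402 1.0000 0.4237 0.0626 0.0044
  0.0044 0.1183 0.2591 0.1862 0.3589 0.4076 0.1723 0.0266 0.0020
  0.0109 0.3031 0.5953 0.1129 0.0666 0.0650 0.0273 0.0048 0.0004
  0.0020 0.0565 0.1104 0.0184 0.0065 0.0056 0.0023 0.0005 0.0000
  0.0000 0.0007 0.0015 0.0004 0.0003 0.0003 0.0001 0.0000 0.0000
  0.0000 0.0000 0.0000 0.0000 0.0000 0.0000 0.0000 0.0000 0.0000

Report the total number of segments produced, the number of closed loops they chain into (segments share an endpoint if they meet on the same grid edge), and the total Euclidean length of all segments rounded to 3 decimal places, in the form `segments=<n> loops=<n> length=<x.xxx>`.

cell (0,3): code 0100 → (0.577,4.000)–(1.000,3.548)
cell (0,4): code 1100 → (0.505,5.000)–(0.577,4.000)
cell (0,5): code 1000 → (1.000,5.550)–(0.505,5.000)
cell (1,3): code 0110 → (1.000,3.548)–(2.000,3.463)
cell (1,5): code 1001 → (2.000,5.737)–(1.000,5.550)
cell (2,3): code 0010 → (2.000,3.463)–(2.551,4.000)
cell (2,4): code 0011 → (2.551,4.000)–(2.717,5.000)
cell (2,5): code 0001 → (2.717,5.000)–(2.000,5.737)
cell (3,1): code 0100 → (3.940,2.000)–(4.000,1.931)
cell (3,2): code 1000 → (4.000,2.042)–(3.940,2.000)
cell (4,1): code 0010 → (4.000,1.931)–(4.042,2.000)
cell (4,2): code 0001 → (4.042,2.000)–(4.000,2.042)
total: 12 segments, chained into 2 closed loop(s), length Σ = 7.500917

segments=12 loops=2 length=7.501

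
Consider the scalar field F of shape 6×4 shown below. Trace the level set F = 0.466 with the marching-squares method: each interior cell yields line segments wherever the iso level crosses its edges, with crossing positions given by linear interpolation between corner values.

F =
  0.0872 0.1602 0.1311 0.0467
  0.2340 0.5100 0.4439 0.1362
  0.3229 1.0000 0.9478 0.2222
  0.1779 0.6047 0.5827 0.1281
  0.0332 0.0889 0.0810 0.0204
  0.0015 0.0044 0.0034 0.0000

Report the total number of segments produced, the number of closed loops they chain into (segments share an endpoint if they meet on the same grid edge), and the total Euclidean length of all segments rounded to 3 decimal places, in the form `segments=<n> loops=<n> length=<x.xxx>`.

segments=10 loops=1 length=7.514

cell (0,0): code 0100 → (0.874,1.000)–(1.000,0.841)
cell (0,1): code 1000 → (1.000,1.666)–(0.874,1.000)
cell (1,0): code 0110 → (1.000,0.841)–(2.000,0.211)
cell (1,1): code 1101 → (1.044,2.000)–(1.000,1.666)
cell (1,2): code 1000 → (2.000,2.664)–(1.044,2.000)
cell (2,0): code 0110 → (2.000,0.211)–(3.000,0.675)
cell (2,2): code 1001 → (3.000,2.257)–(2.000,2.664)
cell (3,0): code 0010 → (3.000,0.675)–(3.269,1.000)
cell (3,1): code 0011 → (3.269,1.000)–(3.233,2.000)
cell (3,2): code 0001 → (3.233,2.000)–(3.000,2.257)
total: 10 segments, chained into 1 closed loop(s), length Σ = 7.514218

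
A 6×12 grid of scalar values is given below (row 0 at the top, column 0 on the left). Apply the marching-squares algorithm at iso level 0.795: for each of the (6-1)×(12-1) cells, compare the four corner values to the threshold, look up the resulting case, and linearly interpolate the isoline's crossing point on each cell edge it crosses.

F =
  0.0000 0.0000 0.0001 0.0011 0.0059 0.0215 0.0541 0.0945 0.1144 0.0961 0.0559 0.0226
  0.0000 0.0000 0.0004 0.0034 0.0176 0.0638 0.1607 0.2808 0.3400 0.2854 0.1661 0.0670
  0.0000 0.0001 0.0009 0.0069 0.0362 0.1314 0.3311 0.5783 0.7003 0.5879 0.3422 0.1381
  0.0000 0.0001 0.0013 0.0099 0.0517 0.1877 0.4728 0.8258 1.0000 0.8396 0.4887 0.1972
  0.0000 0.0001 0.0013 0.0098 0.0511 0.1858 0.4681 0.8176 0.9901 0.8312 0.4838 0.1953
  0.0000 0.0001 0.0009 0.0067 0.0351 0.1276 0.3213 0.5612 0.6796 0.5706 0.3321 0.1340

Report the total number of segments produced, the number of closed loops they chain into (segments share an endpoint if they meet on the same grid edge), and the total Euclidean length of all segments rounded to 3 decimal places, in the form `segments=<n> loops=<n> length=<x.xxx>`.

segments=10 loops=1 length=7.170

cell (2,6): code 0100 → (2.876,7.000)–(3.000,6.913)
cell (2,7): code 1100 → (2.316,8.000)–(2.876,7.000)
cell (2,8): code 1100 → (2.823,9.000)–(2.316,8.000)
cell (2,9): code 1000 → (3.000,9.127)–(2.823,9.000)
cell (3,6): code 0110 → (3.000,6.913)–(4.000,6.935)
cell (3,9): code 1001 → (4.000,9.104)–(3.000,9.127)
cell (4,6): code 0010 → (4.000,6.935)–(4.088,7.000)
cell (4,7): code 0011 → (4.088,7.000)–(4.628,8.000)
cell (4,8): code 0011 → (4.628,8.000)–(4.139,9.000)
cell (4,9): code 0001 → (4.139,9.000)–(4.000,9.104)
total: 10 segments, chained into 1 closed loop(s), length Σ = 7.170482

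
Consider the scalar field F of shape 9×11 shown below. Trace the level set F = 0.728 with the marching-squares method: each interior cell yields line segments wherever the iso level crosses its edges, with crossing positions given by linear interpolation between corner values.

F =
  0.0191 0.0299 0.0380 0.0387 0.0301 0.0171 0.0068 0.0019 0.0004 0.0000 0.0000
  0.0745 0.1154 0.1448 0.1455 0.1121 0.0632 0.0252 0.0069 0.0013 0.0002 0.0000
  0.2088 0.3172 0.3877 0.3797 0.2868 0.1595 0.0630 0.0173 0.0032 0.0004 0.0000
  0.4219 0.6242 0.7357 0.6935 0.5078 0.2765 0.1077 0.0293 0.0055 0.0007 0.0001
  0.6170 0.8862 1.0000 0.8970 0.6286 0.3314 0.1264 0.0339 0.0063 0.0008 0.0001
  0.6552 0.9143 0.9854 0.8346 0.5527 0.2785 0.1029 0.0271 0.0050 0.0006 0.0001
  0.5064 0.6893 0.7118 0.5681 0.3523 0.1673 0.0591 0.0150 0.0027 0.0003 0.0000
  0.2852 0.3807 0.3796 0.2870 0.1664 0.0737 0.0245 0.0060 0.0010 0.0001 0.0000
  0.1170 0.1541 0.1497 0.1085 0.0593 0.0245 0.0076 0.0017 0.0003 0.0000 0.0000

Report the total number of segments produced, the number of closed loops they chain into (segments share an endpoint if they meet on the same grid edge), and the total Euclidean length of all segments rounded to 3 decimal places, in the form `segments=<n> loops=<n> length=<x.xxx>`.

cell (2,1): code 0100 → (2.978,2.000)–(3.000,1.931)
cell (2,2): code 1000 → (3.000,2.182)–(2.978,2.000)
cell (3,0): code 0100 → (3.396,1.000)–(4.000,0.412)
cell (3,1): code 1110 → (3.000,1.931)–(3.396,1.000)
cell (3,2): code 1101 → (3.170,3.000)–(3.000,2.182)
cell (3,3): code 1000 → (4.000,3.630)–(3.170,3.000)
cell (4,0): code 0110 → (4.000,0.412)–(5.000,0.281)
cell (4,3): code 1001 → (5.000,3.378)–(4.000,3.630)
cell (5,0): code 0010 → (5.000,0.281)–(5.828,1.000)
cell (5,1): code 0011 → (5.828,1.000)–(5.941,2.000)
cell (5,2): code 0011 → (5.941,2.000)–(5.400,3.000)
cell (5,3): code 0001 → (5.400,3.000)–(5.000,3.378)
total: 12 segments, chained into 1 closed loop(s), length Σ = 9.817761

segments=12 loops=1 length=9.818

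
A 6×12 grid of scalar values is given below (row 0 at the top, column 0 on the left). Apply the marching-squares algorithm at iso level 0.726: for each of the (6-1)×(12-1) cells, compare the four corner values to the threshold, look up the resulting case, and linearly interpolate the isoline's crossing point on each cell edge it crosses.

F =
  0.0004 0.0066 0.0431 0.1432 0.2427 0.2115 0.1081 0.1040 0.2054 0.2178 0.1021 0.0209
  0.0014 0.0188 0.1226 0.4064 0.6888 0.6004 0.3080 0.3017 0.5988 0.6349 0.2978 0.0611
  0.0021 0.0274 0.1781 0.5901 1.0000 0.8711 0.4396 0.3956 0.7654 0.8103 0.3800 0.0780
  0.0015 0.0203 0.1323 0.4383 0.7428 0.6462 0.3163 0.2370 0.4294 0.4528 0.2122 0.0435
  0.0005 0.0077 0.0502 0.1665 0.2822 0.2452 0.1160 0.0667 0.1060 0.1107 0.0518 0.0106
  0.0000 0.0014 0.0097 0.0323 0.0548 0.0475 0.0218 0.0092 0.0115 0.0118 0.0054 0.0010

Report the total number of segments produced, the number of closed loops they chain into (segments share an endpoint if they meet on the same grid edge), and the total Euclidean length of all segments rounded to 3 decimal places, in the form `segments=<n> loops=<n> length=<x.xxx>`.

cell (1,3): code 0100 → (1.120,4.000)–(2.000,3.332)
cell (1,4): code 1100 → (1.464,5.000)–(1.120,4.000)
cell (1,5): code 1000 → (2.000,5.336)–(1.464,5.000)
cell (1,7): code 0100 → (1.764,8.000)–(2.000,7.893)
cell (1,8): code 1100 → (1.519,9.000)–(1.764,8.000)
cell (1,9): code 1000 → (2.000,9.196)–(1.519,9.000)
cell (2,3): code 0110 → (2.000,3.332)–(3.000,3.945)
cell (2,4): code 1011 → (3.000,4.174)–(2.645,5.000)
cell (2,5): code 0001 → (2.645,5.000)–(2.000,5.336)
cell (2,7): code 0010 → (2.000,7.893)–(2.117,8.000)
cell (2,8): code 0011 → (2.117,8.000)–(2.236,9.000)
cell (2,9): code 0001 → (2.236,9.000)–(2.000,9.196)
cell (3,3): code 0010 → (3.000,3.945)–(3.036,4.000)
cell (3,4): code 0001 → (3.036,4.000)–(3.000,4.174)
total: 14 segments, chained into 2 closed loop(s), length Σ = 9.119188

segments=14 loops=2 length=9.119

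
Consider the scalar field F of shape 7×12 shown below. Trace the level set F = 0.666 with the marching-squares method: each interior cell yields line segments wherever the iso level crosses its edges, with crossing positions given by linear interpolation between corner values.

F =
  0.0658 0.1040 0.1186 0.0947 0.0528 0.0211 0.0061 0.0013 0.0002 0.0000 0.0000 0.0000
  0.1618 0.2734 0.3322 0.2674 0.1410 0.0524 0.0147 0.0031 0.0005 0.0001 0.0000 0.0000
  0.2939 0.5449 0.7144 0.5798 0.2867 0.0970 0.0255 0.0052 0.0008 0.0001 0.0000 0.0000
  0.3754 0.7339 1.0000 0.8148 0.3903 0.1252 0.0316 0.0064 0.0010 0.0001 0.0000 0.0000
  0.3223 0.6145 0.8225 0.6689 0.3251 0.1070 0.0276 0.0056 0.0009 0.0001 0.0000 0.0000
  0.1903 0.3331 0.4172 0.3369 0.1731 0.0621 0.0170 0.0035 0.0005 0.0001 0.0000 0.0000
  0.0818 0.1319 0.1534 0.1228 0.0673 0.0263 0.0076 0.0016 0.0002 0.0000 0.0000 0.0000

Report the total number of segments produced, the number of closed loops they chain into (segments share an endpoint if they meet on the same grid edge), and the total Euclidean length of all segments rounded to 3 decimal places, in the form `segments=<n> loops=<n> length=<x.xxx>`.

cell (1,1): code 0100 → (1.873,2.000)–(2.000,1.714)
cell (1,2): code 1000 → (2.000,2.360)–(1.873,2.000)
cell (2,0): code 0100 → (2.641,1.000)–(3.000,0.811)
cell (2,1): code 1110 → (2.000,1.714)–(2.641,1.000)
cell (2,2): code 1101 → (2.367,3.000)–(2.000,2.360)
cell (2,3): code 1000 → (3.000,3.351)–(2.367,3.000)
cell (3,0): code 0010 → (3.000,0.811)–(3.569,1.000)
cell (3,1): code 0111 → (3.569,1.000)–(4.000,1.248)
cell (3,3): code 1001 → (4.000,3.008)–(3.000,3.351)
cell (4,1): code 0010 → (4.000,1.248)–(4.386,2.000)
cell (4,2): code 0011 → (4.386,2.000)–(4.009,3.000)
cell (4,3): code 0001 → (4.009,3.000)–(4.000,3.008)
total: 12 segments, chained into 1 closed loop(s), length Σ = 7.601486

segments=12 loops=1 length=7.601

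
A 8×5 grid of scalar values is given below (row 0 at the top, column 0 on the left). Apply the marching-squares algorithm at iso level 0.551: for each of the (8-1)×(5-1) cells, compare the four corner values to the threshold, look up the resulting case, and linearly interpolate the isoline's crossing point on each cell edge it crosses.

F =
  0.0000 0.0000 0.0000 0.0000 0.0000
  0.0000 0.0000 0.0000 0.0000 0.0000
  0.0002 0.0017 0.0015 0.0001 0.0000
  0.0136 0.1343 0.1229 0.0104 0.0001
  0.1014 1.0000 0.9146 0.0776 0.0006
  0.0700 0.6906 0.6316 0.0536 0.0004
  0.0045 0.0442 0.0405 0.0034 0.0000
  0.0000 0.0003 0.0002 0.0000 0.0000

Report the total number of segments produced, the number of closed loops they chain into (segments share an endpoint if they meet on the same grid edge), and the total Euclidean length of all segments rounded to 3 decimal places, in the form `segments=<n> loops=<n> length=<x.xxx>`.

segments=8 loops=1 length=5.944

cell (3,0): code 0100 → (3.481,1.000)–(4.000,0.500)
cell (3,1): code 1100 → (3.541,2.000)–(3.481,1.000)
cell (3,2): code 1000 → (4.000,2.434)–(3.541,2.000)
cell (4,0): code 0110 → (4.000,0.500)–(5.000,0.775)
cell (4,2): code 1001 → (5.000,2.139)–(4.000,2.434)
cell (5,0): code 0010 → (5.000,0.775)–(5.216,1.000)
cell (5,1): code 0011 → (5.216,1.000)–(5.136,2.000)
cell (5,2): code 0001 → (5.136,2.000)–(5.000,2.139)
total: 8 segments, chained into 1 closed loop(s), length Σ = 5.943793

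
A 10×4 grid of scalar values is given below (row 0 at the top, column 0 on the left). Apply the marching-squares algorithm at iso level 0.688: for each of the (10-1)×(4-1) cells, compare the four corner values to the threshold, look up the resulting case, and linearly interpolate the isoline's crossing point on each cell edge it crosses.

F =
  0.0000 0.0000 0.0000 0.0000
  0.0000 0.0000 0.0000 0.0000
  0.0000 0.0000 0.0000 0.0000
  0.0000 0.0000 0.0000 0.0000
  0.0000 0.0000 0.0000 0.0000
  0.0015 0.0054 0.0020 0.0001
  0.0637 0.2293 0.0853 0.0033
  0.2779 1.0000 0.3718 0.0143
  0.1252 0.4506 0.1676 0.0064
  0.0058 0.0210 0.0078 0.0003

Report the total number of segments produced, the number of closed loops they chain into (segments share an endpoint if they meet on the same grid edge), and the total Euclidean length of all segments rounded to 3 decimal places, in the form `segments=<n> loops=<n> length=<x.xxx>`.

segments=4 loops=1 length=2.701

cell (6,0): code 0100 → (6.595,1.000)–(7.000,0.568)
cell (6,1): code 1000 → (7.000,1.497)–(6.595,1.000)
cell (7,0): code 0010 → (7.000,0.568)–(7.568,1.000)
cell (7,1): code 0001 → (7.568,1.000)–(7.000,1.497)
total: 4 segments, chained into 1 closed loop(s), length Σ = 2.700843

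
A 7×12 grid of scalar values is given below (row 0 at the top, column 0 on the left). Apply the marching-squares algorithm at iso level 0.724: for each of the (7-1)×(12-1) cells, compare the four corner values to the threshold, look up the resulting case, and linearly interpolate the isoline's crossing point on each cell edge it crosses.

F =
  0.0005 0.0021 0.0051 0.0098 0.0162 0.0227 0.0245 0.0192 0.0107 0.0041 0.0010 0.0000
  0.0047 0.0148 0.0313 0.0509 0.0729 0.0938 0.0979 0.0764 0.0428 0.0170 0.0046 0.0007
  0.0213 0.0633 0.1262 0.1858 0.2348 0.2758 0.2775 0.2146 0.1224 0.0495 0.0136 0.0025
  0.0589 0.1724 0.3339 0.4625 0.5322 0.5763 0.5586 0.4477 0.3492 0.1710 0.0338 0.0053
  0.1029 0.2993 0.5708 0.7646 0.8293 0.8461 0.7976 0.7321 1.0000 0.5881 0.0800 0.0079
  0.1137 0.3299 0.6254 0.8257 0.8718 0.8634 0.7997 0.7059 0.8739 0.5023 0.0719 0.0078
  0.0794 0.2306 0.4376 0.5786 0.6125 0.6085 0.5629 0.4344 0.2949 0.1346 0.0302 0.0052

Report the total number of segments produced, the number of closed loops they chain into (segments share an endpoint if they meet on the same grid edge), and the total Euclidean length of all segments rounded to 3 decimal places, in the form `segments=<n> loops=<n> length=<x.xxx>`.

cell (3,2): code 0100 → (3.866,3.000)–(4.000,2.791)
cell (3,3): code 1100 → (3.646,4.000)–(3.866,3.000)
cell (3,4): code 1100 → (3.547,5.000)–(3.646,4.000)
cell (3,5): code 1100 → (3.692,6.000)–(3.547,5.000)
cell (3,6): code 1100 → (3.972,7.000)–(3.692,6.000)
cell (3,7): code 1100 → (3.576,8.000)–(3.972,7.000)
cell (3,8): code 1000 → (4.000,8.670)–(3.576,8.000)
cell (4,2): code 0110 → (4.000,2.791)–(5.000,2.492)
cell (4,6): code 1011 → (5.000,6.807)–(4.309,7.000)
cell (4,7): code 0111 → (4.309,7.000)–(5.000,7.108)
cell (4,8): code 1001 → (5.000,8.403)–(4.000,8.670)
cell (5,2): code 0010 → (5.000,2.492)–(5.412,3.000)
cell (5,3): code 0011 → (5.412,3.000)–(5.570,4.000)
cell (5,4): code 0011 → (5.570,4.000)–(5.547,5.000)
cell (5,5): code 0011 → (5.547,5.000)–(5.320,6.000)
cell (5,6): code 0001 → (5.320,6.000)–(5.000,6.807)
cell (5,7): code 0010 → (5.000,7.108)–(5.259,8.000)
cell (5,8): code 0001 → (5.259,8.000)–(5.000,8.403)
total: 18 segments, chained into 1 closed loop(s), length Σ = 15.657948

segments=18 loops=1 length=15.658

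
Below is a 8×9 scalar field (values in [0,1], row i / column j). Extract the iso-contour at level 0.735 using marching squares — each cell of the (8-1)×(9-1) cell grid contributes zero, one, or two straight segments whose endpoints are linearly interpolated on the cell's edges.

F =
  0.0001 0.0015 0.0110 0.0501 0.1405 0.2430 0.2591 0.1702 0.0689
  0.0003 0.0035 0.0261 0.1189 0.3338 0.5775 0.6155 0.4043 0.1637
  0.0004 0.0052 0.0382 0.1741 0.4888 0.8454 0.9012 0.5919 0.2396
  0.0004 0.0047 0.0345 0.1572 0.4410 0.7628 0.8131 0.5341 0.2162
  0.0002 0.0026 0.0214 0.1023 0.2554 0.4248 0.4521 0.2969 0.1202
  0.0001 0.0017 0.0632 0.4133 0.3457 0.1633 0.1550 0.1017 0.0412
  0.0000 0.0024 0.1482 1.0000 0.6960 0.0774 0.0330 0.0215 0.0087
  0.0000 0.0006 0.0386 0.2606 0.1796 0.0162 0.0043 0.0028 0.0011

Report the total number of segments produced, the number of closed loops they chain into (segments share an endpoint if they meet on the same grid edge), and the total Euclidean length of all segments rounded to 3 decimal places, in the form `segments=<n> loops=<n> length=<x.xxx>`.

segments=12 loops=2 length=8.808

cell (1,4): code 0100 → (1.588,5.000)–(2.000,4.690)
cell (1,5): code 1100 → (1.418,6.000)–(1.588,5.000)
cell (1,6): code 1000 → (2.000,6.537)–(1.418,6.000)
cell (2,4): code 0110 → (2.000,4.690)–(3.000,4.914)
cell (2,6): code 1001 → (3.000,6.280)–(2.000,6.537)
cell (3,4): code 0010 → (3.000,4.914)–(3.082,5.000)
cell (3,5): code 0011 → (3.082,5.000)–(3.216,6.000)
cell (3,6): code 0001 → (3.216,6.000)–(3.000,6.280)
cell (5,2): code 0100 → (5.548,3.000)–(6.000,2.689)
cell (5,3): code 1000 → (6.000,3.872)–(5.548,3.000)
cell (6,2): code 0010 → (6.000,2.689)–(6.358,3.000)
cell (6,3): code 0001 → (6.358,3.000)–(6.000,3.872)
total: 12 segments, chained into 2 closed loop(s), length Σ = 8.808201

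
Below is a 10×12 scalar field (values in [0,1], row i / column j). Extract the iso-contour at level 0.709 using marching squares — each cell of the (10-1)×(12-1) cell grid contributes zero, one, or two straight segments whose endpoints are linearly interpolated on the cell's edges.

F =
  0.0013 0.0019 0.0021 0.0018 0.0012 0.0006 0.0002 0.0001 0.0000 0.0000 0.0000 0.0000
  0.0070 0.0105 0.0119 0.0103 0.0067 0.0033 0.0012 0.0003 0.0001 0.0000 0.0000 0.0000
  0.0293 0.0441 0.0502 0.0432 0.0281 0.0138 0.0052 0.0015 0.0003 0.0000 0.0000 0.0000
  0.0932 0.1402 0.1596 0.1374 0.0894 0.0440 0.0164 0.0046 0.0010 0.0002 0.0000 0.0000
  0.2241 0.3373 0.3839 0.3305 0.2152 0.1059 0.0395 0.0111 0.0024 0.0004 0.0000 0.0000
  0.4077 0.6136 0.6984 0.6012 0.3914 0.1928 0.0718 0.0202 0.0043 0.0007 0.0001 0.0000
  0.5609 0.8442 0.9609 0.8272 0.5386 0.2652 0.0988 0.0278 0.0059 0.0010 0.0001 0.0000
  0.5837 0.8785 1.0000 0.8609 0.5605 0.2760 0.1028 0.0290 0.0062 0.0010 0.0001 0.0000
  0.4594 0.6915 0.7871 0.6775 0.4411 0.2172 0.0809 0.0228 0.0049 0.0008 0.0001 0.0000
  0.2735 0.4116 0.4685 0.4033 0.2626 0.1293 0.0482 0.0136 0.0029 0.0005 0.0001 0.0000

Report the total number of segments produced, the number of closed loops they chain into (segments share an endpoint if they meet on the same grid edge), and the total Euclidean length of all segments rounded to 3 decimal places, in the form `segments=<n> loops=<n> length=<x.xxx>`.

cell (5,0): code 0100 → (5.414,1.000)–(6.000,0.523)
cell (5,1): code 1100 → (5.040,2.000)–(5.414,1.000)
cell (5,2): code 1100 → (5.477,3.000)–(5.040,2.000)
cell (5,3): code 1000 → (6.000,3.410)–(5.477,3.000)
cell (6,0): code 0110 → (6.000,0.523)–(7.000,0.425)
cell (6,3): code 1001 → (7.000,3.506)–(6.000,3.410)
cell (7,0): code 0010 → (7.000,0.425)–(7.906,1.000)
cell (7,1): code 0111 → (7.906,1.000)–(8.000,1.183)
cell (7,2): code 1011 → (8.000,2.713)–(7.828,3.000)
cell (7,3): code 0001 → (7.828,3.000)–(7.000,3.506)
cell (8,1): code 0010 → (8.000,1.183)–(8.245,2.000)
cell (8,2): code 0001 → (8.245,2.000)–(8.000,2.713)
total: 12 segments, chained into 1 closed loop(s), length Σ = 9.778918

segments=12 loops=1 length=9.779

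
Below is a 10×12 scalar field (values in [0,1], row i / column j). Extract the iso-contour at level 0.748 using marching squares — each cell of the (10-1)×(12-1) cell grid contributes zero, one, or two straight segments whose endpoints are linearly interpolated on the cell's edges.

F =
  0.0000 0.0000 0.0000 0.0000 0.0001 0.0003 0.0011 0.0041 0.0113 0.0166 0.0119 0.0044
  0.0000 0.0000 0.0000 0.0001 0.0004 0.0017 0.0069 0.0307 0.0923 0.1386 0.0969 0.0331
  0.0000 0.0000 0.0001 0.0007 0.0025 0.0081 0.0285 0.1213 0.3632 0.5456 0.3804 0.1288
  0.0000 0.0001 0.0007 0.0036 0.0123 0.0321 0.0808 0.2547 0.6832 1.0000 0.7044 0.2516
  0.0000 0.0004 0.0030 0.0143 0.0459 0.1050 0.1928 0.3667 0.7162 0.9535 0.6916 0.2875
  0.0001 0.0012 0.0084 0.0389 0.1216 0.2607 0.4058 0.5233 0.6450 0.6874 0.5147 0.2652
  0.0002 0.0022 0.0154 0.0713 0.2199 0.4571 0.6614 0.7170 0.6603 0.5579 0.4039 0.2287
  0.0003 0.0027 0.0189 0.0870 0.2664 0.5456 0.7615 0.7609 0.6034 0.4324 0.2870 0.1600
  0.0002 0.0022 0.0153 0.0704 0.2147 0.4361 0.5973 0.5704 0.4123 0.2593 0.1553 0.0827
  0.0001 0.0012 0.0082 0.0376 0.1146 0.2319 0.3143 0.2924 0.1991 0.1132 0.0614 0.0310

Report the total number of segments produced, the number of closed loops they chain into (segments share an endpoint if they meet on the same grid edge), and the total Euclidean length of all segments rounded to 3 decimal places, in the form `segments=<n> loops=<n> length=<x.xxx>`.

segments=12 loops=2 length=8.929

cell (2,8): code 0100 → (2.445,9.000)–(3.000,8.205)
cell (2,9): code 1000 → (3.000,9.853)–(2.445,9.000)
cell (3,8): code 0110 → (3.000,8.205)–(4.000,8.134)
cell (3,9): code 1001 → (4.000,9.785)–(3.000,9.853)
cell (4,8): code 0010 → (4.000,8.134)–(4.772,9.000)
cell (4,9): code 0001 → (4.772,9.000)–(4.000,9.785)
cell (6,5): code 0100 → (6.865,6.000)–(7.000,5.937)
cell (6,6): code 1100 → (6.706,7.000)–(6.865,6.000)
cell (6,7): code 1000 → (7.000,7.082)–(6.706,7.000)
cell (7,5): code 0010 → (7.000,5.937)–(7.082,6.000)
cell (7,6): code 0011 → (7.082,6.000)–(7.068,7.000)
cell (7,7): code 0001 → (7.068,7.000)–(7.000,7.082)
total: 12 segments, chained into 2 closed loop(s), length Σ = 8.928687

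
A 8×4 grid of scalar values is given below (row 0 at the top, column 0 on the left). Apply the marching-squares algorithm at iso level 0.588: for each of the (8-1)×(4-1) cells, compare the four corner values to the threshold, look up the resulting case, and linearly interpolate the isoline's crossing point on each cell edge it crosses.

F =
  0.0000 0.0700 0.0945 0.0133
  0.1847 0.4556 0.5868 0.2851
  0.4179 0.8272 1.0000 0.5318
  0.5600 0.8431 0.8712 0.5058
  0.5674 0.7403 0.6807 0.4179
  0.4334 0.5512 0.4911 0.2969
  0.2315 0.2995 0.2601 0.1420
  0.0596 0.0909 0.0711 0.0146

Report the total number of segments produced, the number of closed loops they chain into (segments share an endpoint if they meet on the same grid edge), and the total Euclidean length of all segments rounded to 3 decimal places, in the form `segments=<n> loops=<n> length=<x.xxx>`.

segments=10 loops=1 length=10.245

cell (1,0): code 0100 → (1.356,1.000)–(2.000,0.416)
cell (1,1): code 1100 → (1.003,2.000)–(1.356,1.000)
cell (1,2): code 1000 → (2.000,2.880)–(1.003,2.000)
cell (2,0): code 0110 → (2.000,0.416)–(3.000,0.099)
cell (2,2): code 1001 → (3.000,2.775)–(2.000,2.880)
cell (3,0): code 0110 → (3.000,0.099)–(4.000,0.119)
cell (3,2): code 1001 → (4.000,2.353)–(3.000,2.775)
cell (4,0): code 0010 → (4.000,0.119)–(4.805,1.000)
cell (4,1): code 0011 → (4.805,1.000)–(4.489,2.000)
cell (4,2): code 0001 → (4.489,2.000)–(4.000,2.353)
total: 10 segments, chained into 1 closed loop(s), length Σ = 10.245365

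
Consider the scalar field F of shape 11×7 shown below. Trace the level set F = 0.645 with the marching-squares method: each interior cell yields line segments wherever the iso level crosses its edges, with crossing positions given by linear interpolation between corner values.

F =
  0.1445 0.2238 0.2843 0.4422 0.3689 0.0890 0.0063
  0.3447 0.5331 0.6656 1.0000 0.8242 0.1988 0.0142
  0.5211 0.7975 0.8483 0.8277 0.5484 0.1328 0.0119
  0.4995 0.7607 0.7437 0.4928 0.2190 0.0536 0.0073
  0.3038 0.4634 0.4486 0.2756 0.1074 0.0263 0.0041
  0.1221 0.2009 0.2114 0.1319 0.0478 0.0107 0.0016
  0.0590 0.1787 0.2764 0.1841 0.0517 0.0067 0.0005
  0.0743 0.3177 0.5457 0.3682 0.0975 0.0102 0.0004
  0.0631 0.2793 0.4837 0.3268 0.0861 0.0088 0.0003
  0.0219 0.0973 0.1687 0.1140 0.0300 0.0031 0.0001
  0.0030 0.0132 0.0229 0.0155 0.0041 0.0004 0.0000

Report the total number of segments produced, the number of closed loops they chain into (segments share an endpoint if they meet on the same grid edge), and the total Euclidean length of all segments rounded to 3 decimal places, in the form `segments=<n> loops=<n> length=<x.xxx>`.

cell (0,1): code 0100 → (0.946,2.000)–(1.000,1.845)
cell (0,2): code 1100 → (0.364,3.000)–(0.946,2.000)
cell (0,3): code 1100 → (0.606,4.000)–(0.364,3.000)
cell (0,4): code 1000 → (1.000,4.287)–(0.606,4.000)
cell (1,0): code 0100 → (1.423,1.000)–(2.000,0.448)
cell (1,1): code 1110 → (1.000,1.845)–(1.423,1.000)
cell (1,3): code 1011 → (2.000,3.654)–(1.650,4.000)
cell (1,4): code 0001 → (1.650,4.000)–(1.000,4.287)
cell (2,0): code 0110 → (2.000,0.448)–(3.000,0.557)
cell (2,2): code 1011 → (3.000,2.393)–(2.546,3.000)
cell (2,3): code 0001 → (2.546,3.000)–(2.000,3.654)
cell (3,0): code 0010 → (3.000,0.557)–(3.389,1.000)
cell (3,1): code 0011 → (3.389,1.000)–(3.334,2.000)
cell (3,2): code 0001 → (3.334,2.000)–(3.000,2.393)
total: 14 segments, chained into 1 closed loop(s), length Σ = 10.506018

segments=14 loops=1 length=10.506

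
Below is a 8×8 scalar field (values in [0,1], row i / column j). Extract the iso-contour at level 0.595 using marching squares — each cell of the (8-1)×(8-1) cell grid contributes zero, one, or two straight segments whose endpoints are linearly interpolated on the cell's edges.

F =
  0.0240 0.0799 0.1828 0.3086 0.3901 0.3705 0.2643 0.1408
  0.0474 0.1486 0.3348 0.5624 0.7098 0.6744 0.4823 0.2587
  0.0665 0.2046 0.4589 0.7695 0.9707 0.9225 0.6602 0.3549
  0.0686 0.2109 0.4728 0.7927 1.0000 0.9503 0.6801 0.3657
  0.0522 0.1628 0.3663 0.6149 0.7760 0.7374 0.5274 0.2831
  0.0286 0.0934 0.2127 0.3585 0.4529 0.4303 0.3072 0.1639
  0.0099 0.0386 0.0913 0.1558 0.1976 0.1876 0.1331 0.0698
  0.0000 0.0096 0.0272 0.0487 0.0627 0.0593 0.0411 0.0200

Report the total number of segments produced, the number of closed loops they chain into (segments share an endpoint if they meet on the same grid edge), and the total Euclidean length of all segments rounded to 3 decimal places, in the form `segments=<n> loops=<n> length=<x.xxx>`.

cell (0,3): code 0100 → (0.641,4.000)–(1.000,3.221)
cell (0,4): code 1100 → (0.739,5.000)–(0.641,4.000)
cell (0,5): code 1000 → (1.000,5.413)–(0.739,5.000)
cell (1,2): code 0100 → (1.157,3.000)–(2.000,2.438)
cell (1,3): code 1110 → (1.000,3.221)–(1.157,3.000)
cell (1,5): code 1101 → (1.634,6.000)–(1.000,5.413)
cell (1,6): code 1000 → (2.000,6.214)–(1.634,6.000)
cell (2,2): code 0110 → (2.000,2.438)–(3.000,2.382)
cell (2,6): code 1001 → (3.000,6.271)–(2.000,6.214)
cell (3,2): code 0110 → (3.000,2.382)–(4.000,2.920)
cell (3,5): code 1011 → (4.000,5.678)–(3.557,6.000)
cell (3,6): code 0001 → (3.557,6.000)–(3.000,6.271)
cell (4,2): code 0010 → (4.000,2.920)–(4.078,3.000)
cell (4,3): code 0011 → (4.078,3.000)–(4.560,4.000)
cell (4,4): code 0011 → (4.560,4.000)–(4.464,5.000)
cell (4,5): code 0001 → (4.464,5.000)–(4.000,5.678)
total: 16 segments, chained into 1 closed loop(s), length Σ = 12.276785

segments=16 loops=1 length=12.277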